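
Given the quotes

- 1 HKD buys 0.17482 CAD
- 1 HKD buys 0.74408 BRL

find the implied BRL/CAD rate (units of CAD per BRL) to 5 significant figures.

BRL/CAD = 0.23495

1 BRL ÷ 0.74408 = 1.34394 HKD
1.34394 HKD × 0.17482 = 0.234948 CAD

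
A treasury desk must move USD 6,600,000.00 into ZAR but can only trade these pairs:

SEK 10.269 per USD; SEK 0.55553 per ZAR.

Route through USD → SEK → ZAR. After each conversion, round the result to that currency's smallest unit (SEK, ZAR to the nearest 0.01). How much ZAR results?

ZAR 122,001,332.06

USD 6,600,000.00 × 10.269 = SEK 67,775,400.00
SEK 67,775,400.00 ÷ 0.55553 = ZAR 122,001,332.06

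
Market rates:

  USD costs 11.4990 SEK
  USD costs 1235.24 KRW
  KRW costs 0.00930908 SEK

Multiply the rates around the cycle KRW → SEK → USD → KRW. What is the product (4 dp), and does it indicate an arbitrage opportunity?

1.0000 (no arbitrage)

Around KRW → SEK → USD → KRW: 1 × 0.00930908 ÷ 11.4990 × 1235.24 = 0.999995
Product ≈ 1 (deviation 0.000%, within rounding noise).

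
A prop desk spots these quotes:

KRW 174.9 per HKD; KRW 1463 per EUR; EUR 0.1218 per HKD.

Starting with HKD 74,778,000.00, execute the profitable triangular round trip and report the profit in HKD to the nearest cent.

Profit: HKD 1,408,083.85

Profitable loop is HKD → EUR → KRW → HKD:
HKD 74,778,000.00 × 0.1218 = EUR 9,107,960.40
EUR 9,107,960.40 × 1463 = KRW 13,324,946,065
KRW 13,324,946,065 ÷ 174.9 = HKD 76,186,083.85
Profit = HKD 76,186,083.85 − HKD 74,778,000.00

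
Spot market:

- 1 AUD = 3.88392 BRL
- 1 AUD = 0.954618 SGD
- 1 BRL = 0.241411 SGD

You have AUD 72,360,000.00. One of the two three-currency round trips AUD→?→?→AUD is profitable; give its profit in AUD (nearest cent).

Profitable loop is AUD → SGD → BRL → AUD:
AUD 72,360,000.00 × 0.954618 = SGD 69,076,158.48
SGD 69,076,158.48 ÷ 0.241411 = BRL 286,135,091.11
BRL 286,135,091.11 ÷ 3.88392 = AUD 73,671,726.27
Profit = AUD 73,671,726.27 − AUD 72,360,000.00

Profit: AUD 1,311,726.27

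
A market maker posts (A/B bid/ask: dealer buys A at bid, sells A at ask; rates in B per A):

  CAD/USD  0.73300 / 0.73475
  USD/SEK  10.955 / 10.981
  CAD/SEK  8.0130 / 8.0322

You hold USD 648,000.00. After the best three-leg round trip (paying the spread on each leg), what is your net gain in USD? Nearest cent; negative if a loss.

Net result: USD -176.28 (no profitable arbitrage after spreads)

Best loop USD → SEK → CAD → USD:
USD 648,000.00 × 10.955 (sell USD at bid) = SEK 7,098,840.00
SEK 7,098,840.00 ÷ 8.0322 (buy CAD at ask) = CAD 883,797.71
CAD 883,797.71 × 0.73300 (sell CAD at bid) = USD 647,823.72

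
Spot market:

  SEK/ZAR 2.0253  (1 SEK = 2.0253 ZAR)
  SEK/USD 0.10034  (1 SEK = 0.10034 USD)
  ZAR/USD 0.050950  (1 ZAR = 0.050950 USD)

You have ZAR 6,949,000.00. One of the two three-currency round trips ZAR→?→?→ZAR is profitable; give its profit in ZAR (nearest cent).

Profit: ZAR 197,308.59

Profitable loop is ZAR → USD → SEK → ZAR:
ZAR 6,949,000.00 × 0.050950 = USD 354,051.55
USD 354,051.55 ÷ 0.10034 = SEK 3,528,518.54
SEK 3,528,518.54 × 2.0253 = ZAR 7,146,308.59
Profit = ZAR 7,146,308.59 − ZAR 6,949,000.00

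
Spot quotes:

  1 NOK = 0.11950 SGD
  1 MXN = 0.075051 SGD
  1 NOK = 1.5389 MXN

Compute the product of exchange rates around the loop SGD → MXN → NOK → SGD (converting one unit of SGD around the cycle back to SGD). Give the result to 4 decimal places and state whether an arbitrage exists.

1.0347 (arbitrage exists)

Around SGD → MXN → NOK → SGD: 1 ÷ 0.075051 ÷ 1.5389 × 0.11950 = 1.034668
Product > 1; profitable direction is SGD → MXN → NOK → SGD.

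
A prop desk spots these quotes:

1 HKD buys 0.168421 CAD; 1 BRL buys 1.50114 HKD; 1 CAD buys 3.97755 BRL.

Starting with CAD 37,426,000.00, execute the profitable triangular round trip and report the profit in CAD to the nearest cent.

Profitable loop is CAD → BRL → HKD → CAD:
CAD 37,426,000.00 × 3.97755 = BRL 148,863,786.30
BRL 148,863,786.30 × 1.50114 = HKD 223,465,384.17
HKD 223,465,384.17 × 0.168421 = CAD 37,636,263.47
Profit = CAD 37,636,263.47 − CAD 37,426,000.00

Profit: CAD 210,263.47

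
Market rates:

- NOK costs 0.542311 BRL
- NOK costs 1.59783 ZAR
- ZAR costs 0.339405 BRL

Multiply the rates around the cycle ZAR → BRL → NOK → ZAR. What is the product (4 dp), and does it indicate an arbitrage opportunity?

Around ZAR → BRL → NOK → ZAR: 1 × 0.339405 ÷ 0.542311 × 1.59783 = 1.000001
Product ≈ 1 (deviation 0.000%, within rounding noise).

1.0000 (no arbitrage)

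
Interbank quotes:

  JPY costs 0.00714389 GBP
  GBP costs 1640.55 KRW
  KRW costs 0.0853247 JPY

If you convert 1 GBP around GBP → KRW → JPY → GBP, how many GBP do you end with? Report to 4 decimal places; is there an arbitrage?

1.0000 (no arbitrage)

Around GBP → KRW → JPY → GBP: 1 × 1640.55 × 0.0853247 × 0.00714389 = 0.999998
Product ≈ 1 (deviation 0.000%, within rounding noise).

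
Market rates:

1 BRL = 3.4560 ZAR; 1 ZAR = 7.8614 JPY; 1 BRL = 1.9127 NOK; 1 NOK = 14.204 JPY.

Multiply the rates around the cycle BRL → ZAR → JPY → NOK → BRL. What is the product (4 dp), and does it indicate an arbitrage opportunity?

1.0000 (no arbitrage)

Around BRL → ZAR → JPY → NOK → BRL: 1 × 3.4560 × 7.8614 ÷ 14.204 ÷ 1.9127 = 1.000037
Product ≈ 1 (deviation 0.004%, within rounding noise).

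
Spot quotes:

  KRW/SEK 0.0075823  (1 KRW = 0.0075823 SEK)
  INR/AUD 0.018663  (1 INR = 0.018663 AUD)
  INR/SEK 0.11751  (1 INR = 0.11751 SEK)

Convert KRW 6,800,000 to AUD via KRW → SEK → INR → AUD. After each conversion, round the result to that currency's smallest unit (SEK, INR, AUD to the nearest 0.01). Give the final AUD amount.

KRW 6,800,000 × 0.0075823 = SEK 51,559.64
SEK 51,559.64 ÷ 0.11751 = INR 438,768.10
INR 438,768.10 × 0.018663 = AUD 8,188.73

AUD 8,188.73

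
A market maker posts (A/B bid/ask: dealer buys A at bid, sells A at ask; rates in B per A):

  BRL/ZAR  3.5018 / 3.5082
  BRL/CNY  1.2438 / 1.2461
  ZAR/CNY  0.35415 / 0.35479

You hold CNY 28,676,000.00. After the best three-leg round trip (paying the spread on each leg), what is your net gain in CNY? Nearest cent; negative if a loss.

Net result: CNY -20,142.46 (no profitable arbitrage after spreads)

Best loop CNY → ZAR → BRL → CNY:
CNY 28,676,000.00 ÷ 0.35479 (buy ZAR at ask) = ZAR 80,825,276.92
ZAR 80,825,276.92 ÷ 3.5082 (buy BRL at ask) = BRL 23,038,959.27
BRL 23,038,959.27 × 1.2438 (sell BRL at bid) = CNY 28,655,857.54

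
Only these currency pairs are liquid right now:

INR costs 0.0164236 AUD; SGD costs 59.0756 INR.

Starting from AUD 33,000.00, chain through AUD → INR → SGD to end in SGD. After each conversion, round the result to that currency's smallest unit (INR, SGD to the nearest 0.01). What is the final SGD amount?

AUD 33,000.00 ÷ 0.0164236 = INR 2,009,303.68
INR 2,009,303.68 ÷ 59.0756 = SGD 34,012.41

SGD 34,012.41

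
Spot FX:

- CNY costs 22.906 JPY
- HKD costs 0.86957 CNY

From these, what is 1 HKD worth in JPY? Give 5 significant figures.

1 HKD × 0.86957 = 0.86957 CNY
0.86957 CNY × 22.906 = 19.9184 JPY

HKD/JPY = 19.918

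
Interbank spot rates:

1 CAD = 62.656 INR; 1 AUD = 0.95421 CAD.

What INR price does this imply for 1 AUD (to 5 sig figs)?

AUD/INR = 59.787

1 AUD × 0.95421 = 0.95421 CAD
0.95421 CAD × 62.656 = 59.787 INR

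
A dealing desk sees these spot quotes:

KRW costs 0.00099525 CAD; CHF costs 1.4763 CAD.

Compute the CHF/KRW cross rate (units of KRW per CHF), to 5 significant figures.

CHF/KRW = 1483.3

1 CHF × 1.4763 = 1.4763 CAD
1.4763 CAD ÷ 0.00099525 = 1483.35 KRW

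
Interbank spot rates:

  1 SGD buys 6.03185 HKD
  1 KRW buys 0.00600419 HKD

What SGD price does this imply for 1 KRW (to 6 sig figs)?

1 KRW × 0.00600419 = 0.00600419 HKD
0.00600419 HKD ÷ 6.03185 = 0.000995414 SGD

KRW/SGD = 0.000995414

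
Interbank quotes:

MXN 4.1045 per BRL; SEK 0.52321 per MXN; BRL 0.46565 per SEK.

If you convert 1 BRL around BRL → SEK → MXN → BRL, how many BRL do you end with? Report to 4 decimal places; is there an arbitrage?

1.0000 (no arbitrage)

Around BRL → SEK → MXN → BRL: 1 ÷ 0.46565 ÷ 0.52321 ÷ 4.1045 = 1.000009
Product ≈ 1 (deviation 0.001%, within rounding noise).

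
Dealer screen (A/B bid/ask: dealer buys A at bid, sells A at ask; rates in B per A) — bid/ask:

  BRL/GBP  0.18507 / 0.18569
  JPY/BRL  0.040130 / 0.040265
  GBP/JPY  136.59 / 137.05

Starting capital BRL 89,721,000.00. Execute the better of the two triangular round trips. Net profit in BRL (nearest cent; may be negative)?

Best loop BRL → GBP → JPY → BRL:
BRL 89,721,000.00 × 0.18507 (sell BRL at bid) = GBP 16,604,665.47
GBP 16,604,665.47 × 136.59 (sell GBP at bid) = JPY 2,268,031,257
JPY 2,268,031,257 × 0.040130 (sell JPY at bid) = BRL 91,016,094.33

Net profit: BRL 1,295,094.33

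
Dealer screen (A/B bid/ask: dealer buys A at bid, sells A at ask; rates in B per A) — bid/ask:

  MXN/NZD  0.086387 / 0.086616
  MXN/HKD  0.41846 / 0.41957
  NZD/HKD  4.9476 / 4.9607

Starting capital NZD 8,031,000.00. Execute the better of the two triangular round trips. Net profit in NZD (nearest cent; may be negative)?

Best loop NZD → HKD → MXN → NZD:
NZD 8,031,000.00 × 4.9476 (sell NZD at bid) = HKD 39,734,175.60
HKD 39,734,175.60 ÷ 0.41957 (buy MXN at ask) = MXN 94,702,136.95
MXN 94,702,136.95 × 0.086387 (sell MXN at bid) = NZD 8,181,033.50

Net profit: NZD 150,033.50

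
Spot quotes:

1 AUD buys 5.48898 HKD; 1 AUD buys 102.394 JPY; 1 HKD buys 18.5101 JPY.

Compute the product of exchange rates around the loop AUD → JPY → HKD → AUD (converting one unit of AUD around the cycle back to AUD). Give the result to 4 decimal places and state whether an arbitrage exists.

1.0078 (arbitrage exists)

Around AUD → JPY → HKD → AUD: 1 × 102.394 ÷ 18.5101 ÷ 5.48898 = 1.007799
Product > 1; profitable direction is AUD → JPY → HKD → AUD.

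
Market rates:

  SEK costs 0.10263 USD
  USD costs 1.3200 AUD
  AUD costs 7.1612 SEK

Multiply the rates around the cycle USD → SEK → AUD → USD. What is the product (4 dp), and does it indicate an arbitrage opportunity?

Around USD → SEK → AUD → USD: 1 ÷ 0.10263 ÷ 7.1612 ÷ 1.3200 = 1.030780
Product > 1; profitable direction is USD → SEK → AUD → USD.

1.0308 (arbitrage exists)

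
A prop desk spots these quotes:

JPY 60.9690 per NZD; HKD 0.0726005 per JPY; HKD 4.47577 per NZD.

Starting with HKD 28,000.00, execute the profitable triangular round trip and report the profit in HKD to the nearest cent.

Profitable loop is HKD → JPY → NZD → HKD:
HKD 28,000.00 ÷ 0.0726005 = JPY 385,672
JPY 385,672 ÷ 60.9690 = NZD 6,325.71
NZD 6,325.71 × 4.47577 = HKD 28,312.43
Profit = HKD 28,312.43 − HKD 28,000.00

Profit: HKD 312.43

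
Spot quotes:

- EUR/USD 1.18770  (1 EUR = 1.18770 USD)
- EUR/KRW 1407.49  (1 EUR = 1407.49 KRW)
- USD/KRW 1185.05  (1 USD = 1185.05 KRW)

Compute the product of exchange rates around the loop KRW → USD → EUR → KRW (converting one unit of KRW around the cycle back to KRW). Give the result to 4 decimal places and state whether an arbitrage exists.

Around KRW → USD → EUR → KRW: 1 ÷ 1185.05 ÷ 1.18770 × 1407.49 = 1.000004
Product ≈ 1 (deviation 0.000%, within rounding noise).

1.0000 (no arbitrage)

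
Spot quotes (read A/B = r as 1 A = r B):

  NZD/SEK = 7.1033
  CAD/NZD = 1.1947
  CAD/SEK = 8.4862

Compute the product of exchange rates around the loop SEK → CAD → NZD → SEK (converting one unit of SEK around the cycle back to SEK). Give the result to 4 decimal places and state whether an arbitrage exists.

1.0000 (no arbitrage)

Around SEK → CAD → NZD → SEK: 1 ÷ 8.4862 × 1.1947 × 7.1033 = 1.000013
Product ≈ 1 (deviation 0.001%, within rounding noise).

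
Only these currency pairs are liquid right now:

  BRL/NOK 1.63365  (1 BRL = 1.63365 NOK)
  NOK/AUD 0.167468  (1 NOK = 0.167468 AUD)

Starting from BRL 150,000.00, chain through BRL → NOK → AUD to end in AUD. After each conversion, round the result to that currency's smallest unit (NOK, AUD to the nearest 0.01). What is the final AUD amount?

BRL 150,000.00 × 1.63365 = NOK 245,047.50
NOK 245,047.50 × 0.167468 = AUD 41,037.61

AUD 41,037.61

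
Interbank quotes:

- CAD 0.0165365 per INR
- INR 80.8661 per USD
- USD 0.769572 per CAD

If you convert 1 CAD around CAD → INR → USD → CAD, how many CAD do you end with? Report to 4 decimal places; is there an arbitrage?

Around CAD → INR → USD → CAD: 1 ÷ 0.0165365 ÷ 80.8661 ÷ 0.769572 = 0.971719
Product < 1; profitable direction is CAD → USD → INR → CAD.

0.9717 (arbitrage exists)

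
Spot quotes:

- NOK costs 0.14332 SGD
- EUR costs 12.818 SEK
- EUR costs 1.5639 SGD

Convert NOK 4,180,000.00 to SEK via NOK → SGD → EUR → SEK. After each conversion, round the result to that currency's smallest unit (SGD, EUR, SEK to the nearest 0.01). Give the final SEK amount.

NOK 4,180,000.00 × 0.14332 = SGD 599,077.60
SGD 599,077.60 ÷ 1.5639 = EUR 383,066.44
EUR 383,066.44 × 12.818 = SEK 4,910,145.63

SEK 4,910,145.63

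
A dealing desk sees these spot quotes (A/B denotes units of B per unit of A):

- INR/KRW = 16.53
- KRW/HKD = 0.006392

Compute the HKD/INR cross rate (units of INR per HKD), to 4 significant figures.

HKD/INR = 9.464

1 HKD ÷ 0.006392 = 156.446 KRW
156.446 KRW ÷ 16.53 = 9.46434 INR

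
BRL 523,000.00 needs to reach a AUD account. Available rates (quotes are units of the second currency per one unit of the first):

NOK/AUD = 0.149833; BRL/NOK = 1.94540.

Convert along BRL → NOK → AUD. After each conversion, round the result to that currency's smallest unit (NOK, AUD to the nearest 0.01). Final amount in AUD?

AUD 152,446.72

BRL 523,000.00 × 1.94540 = NOK 1,017,444.20
NOK 1,017,444.20 × 0.149833 = AUD 152,446.72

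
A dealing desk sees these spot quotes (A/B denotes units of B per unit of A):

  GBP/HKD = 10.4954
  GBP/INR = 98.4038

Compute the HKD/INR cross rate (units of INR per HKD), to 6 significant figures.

HKD/INR = 9.37590

1 HKD ÷ 10.4954 = 0.0952798 GBP
0.0952798 GBP × 98.4038 = 9.3759 INR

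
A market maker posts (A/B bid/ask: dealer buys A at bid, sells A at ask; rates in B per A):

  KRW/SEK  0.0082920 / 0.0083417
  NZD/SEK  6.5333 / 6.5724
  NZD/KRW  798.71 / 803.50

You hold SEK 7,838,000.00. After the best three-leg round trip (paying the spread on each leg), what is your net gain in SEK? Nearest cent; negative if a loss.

Net profit: SEK 60,228.38

Best loop SEK → NZD → KRW → SEK:
SEK 7,838,000.00 ÷ 6.5724 (buy NZD at ask) = NZD 1,192,562.84
NZD 1,192,562.84 × 798.71 (sell NZD at bid) = KRW 952,511,865
KRW 952,511,865 × 0.0082920 (sell KRW at bid) = SEK 7,898,228.38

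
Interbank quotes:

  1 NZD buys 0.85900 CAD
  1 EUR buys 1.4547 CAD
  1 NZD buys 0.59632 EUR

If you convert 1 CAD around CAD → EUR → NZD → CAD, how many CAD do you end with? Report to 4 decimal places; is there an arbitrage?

0.9902 (arbitrage exists)

Around CAD → EUR → NZD → CAD: 1 ÷ 1.4547 ÷ 0.59632 × 0.85900 = 0.990240
Product < 1; profitable direction is CAD → NZD → EUR → CAD.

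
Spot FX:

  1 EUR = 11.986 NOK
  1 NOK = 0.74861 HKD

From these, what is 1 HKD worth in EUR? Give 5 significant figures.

HKD/EUR = 0.11145

1 HKD ÷ 0.74861 = 1.33581 NOK
1.33581 NOK ÷ 11.986 = 0.111447 EUR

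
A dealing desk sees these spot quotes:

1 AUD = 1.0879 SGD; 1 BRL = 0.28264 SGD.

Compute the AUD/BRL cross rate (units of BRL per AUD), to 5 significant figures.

1 AUD × 1.0879 = 1.0879 SGD
1.0879 SGD ÷ 0.28264 = 3.84907 BRL

AUD/BRL = 3.8491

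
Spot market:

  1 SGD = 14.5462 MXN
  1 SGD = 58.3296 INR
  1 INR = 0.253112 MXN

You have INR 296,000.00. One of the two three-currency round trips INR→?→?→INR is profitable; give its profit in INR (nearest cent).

Profit: INR 4,430.41

Profitable loop is INR → MXN → SGD → INR:
INR 296,000.00 × 0.253112 = MXN 74,921.15
MXN 74,921.15 ÷ 14.5462 = SGD 5,150.57
SGD 5,150.57 × 58.3296 = INR 300,430.41
Profit = INR 300,430.41 − INR 296,000.00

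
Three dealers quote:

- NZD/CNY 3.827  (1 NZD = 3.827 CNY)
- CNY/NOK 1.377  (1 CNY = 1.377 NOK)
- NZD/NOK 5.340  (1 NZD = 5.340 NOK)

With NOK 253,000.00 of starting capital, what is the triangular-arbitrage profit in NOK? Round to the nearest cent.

Profitable loop is NOK → CNY → NZD → NOK:
NOK 253,000.00 ÷ 1.377 = CNY 183,732.75
CNY 183,732.75 ÷ 3.827 = NZD 48,009.60
NZD 48,009.60 × 5.340 = NOK 256,371.28
Profit = NOK 256,371.28 − NOK 253,000.00

Profit: NOK 3,371.28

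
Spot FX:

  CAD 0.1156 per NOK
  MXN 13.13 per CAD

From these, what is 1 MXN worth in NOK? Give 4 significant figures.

MXN/NOK = 0.6588

1 MXN ÷ 13.13 = 0.0761615 CAD
0.0761615 CAD ÷ 0.1156 = 0.658836 NOK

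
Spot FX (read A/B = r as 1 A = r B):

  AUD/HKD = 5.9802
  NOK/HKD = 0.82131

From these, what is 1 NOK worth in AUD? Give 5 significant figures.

1 NOK × 0.82131 = 0.82131 HKD
0.82131 HKD ÷ 5.9802 = 0.137338 AUD

NOK/AUD = 0.13734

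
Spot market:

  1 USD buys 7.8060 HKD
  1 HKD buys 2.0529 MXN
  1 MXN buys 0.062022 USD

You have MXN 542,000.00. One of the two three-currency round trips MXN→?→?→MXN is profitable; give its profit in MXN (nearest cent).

Profit: MXN 3,327.22

Profitable loop is MXN → HKD → USD → MXN:
MXN 542,000.00 ÷ 2.0529 = HKD 264,016.76
HKD 264,016.76 ÷ 7.8060 = USD 33,822.29
USD 33,822.29 ÷ 0.062022 = MXN 545,327.22
Profit = MXN 545,327.22 − MXN 542,000.00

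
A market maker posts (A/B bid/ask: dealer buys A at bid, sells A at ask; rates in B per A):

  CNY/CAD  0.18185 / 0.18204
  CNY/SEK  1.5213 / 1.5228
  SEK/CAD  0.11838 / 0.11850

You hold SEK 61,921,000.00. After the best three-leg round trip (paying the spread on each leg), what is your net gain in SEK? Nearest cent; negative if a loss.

Best loop SEK → CNY → CAD → SEK:
SEK 61,921,000.00 ÷ 1.5228 (buy CNY at ask) = CNY 40,662,595.22
CNY 40,662,595.22 × 0.18185 (sell CNY at bid) = CAD 7,394,492.94
CAD 7,394,492.94 ÷ 0.11850 (buy SEK at ask) = SEK 62,400,784.31

Net profit: SEK 479,784.31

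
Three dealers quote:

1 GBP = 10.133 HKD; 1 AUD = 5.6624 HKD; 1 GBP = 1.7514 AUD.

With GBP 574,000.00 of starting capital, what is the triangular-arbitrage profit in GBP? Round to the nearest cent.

Profit: GBP 12,494.64

Profitable loop is GBP → HKD → AUD → GBP:
GBP 574,000.00 × 10.133 = HKD 5,816,342.00
HKD 5,816,342.00 ÷ 5.6624 = AUD 1,027,186.71
AUD 1,027,186.71 ÷ 1.7514 = GBP 586,494.64
Profit = GBP 586,494.64 − GBP 574,000.00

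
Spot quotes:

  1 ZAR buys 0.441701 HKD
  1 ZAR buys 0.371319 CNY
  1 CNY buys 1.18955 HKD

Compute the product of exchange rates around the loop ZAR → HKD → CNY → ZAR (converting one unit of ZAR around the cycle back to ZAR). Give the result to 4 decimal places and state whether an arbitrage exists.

1.0000 (no arbitrage)

Around ZAR → HKD → CNY → ZAR: 1 × 0.441701 ÷ 1.18955 ÷ 0.371319 = 0.999997
Product ≈ 1 (deviation 0.000%, within rounding noise).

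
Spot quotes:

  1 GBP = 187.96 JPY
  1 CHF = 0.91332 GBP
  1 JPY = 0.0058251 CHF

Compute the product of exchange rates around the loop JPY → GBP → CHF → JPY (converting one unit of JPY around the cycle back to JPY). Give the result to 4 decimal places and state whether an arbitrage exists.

Around JPY → GBP → CHF → JPY: 1 ÷ 187.96 ÷ 0.91332 ÷ 0.0058251 = 1.000019
Product ≈ 1 (deviation 0.002%, within rounding noise).

1.0000 (no arbitrage)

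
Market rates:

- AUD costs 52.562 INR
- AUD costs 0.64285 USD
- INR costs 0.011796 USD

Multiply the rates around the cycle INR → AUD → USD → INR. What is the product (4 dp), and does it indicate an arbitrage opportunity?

1.0368 (arbitrage exists)

Around INR → AUD → USD → INR: 1 ÷ 52.562 × 0.64285 ÷ 0.011796 = 1.036819
Product > 1; profitable direction is INR → AUD → USD → INR.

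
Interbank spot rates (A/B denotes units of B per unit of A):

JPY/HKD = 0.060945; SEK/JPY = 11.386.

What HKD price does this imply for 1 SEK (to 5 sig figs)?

1 SEK × 11.386 = 11.386 JPY
11.386 JPY × 0.060945 = 0.69392 HKD

SEK/HKD = 0.69392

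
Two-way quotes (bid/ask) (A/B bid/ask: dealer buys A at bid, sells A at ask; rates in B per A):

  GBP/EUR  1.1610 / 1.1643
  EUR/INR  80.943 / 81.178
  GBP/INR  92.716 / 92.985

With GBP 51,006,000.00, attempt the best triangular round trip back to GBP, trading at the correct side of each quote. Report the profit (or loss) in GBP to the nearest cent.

Best loop GBP → EUR → INR → GBP:
GBP 51,006,000.00 × 1.1610 (sell GBP at bid) = EUR 59,217,966.00
EUR 59,217,966.00 × 80.943 (sell EUR at bid) = INR 4,793,279,821.94
INR 4,793,279,821.94 ÷ 92.985 (buy GBP at ask) = GBP 51,548,957.59

Net profit: GBP 542,957.59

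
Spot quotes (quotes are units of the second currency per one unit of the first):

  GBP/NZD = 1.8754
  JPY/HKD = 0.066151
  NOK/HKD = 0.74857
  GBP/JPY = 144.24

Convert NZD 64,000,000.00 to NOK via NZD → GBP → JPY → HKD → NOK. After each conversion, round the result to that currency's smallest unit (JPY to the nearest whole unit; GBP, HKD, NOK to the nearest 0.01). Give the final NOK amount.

NZD 64,000,000.00 ÷ 1.8754 = GBP 34,126,053.11
GBP 34,126,053.11 × 144.24 = JPY 4,922,341,901
JPY 4,922,341,901 × 0.066151 = HKD 325,617,839.09
HKD 325,617,839.09 ÷ 0.74857 = NOK 434,986,493.03

NOK 434,986,493.03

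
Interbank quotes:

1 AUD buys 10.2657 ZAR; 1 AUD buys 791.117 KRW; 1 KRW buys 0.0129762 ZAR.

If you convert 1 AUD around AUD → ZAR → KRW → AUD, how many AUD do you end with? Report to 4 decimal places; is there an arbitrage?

Around AUD → ZAR → KRW → AUD: 1 × 10.2657 ÷ 0.0129762 ÷ 791.117 = 1.000001
Product ≈ 1 (deviation 0.000%, within rounding noise).

1.0000 (no arbitrage)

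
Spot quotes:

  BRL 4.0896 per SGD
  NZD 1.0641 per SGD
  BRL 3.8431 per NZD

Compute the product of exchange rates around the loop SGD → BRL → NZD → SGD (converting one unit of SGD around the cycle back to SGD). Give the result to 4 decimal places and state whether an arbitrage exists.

Around SGD → BRL → NZD → SGD: 1 × 4.0896 ÷ 3.8431 ÷ 1.0641 = 1.000038
Product ≈ 1 (deviation 0.004%, within rounding noise).

1.0000 (no arbitrage)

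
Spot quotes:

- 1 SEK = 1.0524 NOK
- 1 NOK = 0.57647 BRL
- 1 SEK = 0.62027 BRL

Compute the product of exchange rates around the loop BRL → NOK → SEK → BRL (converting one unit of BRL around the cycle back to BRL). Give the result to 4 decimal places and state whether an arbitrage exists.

Around BRL → NOK → SEK → BRL: 1 ÷ 0.57647 ÷ 1.0524 × 0.62027 = 1.022406
Product > 1; profitable direction is BRL → NOK → SEK → BRL.

1.0224 (arbitrage exists)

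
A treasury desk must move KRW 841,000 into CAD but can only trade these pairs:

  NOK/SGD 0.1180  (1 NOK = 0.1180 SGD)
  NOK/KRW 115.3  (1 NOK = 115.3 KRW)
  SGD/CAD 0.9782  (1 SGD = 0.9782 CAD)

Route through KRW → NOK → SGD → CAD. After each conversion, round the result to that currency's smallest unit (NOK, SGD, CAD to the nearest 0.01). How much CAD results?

CAD 841.93

KRW 841,000 ÷ 115.3 = NOK 7,294.02
NOK 7,294.02 × 0.1180 = SGD 860.69
SGD 860.69 × 0.9782 = CAD 841.93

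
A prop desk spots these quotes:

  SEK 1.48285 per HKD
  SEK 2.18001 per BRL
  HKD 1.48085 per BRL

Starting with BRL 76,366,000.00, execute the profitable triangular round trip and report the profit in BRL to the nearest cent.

Profit: BRL 555,872.66

Profitable loop is BRL → HKD → SEK → BRL:
BRL 76,366,000.00 × 1.48085 = HKD 113,086,591.10
HKD 113,086,591.10 × 1.48285 = SEK 167,690,451.61
SEK 167,690,451.61 ÷ 2.18001 = BRL 76,921,872.66
Profit = BRL 76,921,872.66 − BRL 76,366,000.00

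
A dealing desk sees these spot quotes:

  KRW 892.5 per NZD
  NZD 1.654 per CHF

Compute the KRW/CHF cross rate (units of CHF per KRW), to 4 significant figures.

1 KRW ÷ 892.5 = 0.00112045 NZD
0.00112045 NZD ÷ 1.654 = 0.000677417 CHF

KRW/CHF = 0.0006774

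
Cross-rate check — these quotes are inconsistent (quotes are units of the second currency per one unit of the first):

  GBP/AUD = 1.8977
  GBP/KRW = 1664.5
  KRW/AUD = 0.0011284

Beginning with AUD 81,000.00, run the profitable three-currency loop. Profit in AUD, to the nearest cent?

Profitable loop is AUD → KRW → GBP → AUD:
AUD 81,000.00 ÷ 0.0011284 = KRW 71,783,056
KRW 71,783,056 ÷ 1664.5 = GBP 43,125.90
GBP 43,125.90 × 1.8977 = AUD 81,840.01
Profit = AUD 81,840.01 − AUD 81,000.00

Profit: AUD 840.01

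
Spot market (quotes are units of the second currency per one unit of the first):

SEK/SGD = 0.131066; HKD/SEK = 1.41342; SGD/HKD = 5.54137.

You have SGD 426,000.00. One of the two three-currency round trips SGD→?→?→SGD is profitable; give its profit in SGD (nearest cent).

Profitable loop is SGD → HKD → SEK → SGD:
SGD 426,000.00 × 5.54137 = HKD 2,360,623.62
HKD 2,360,623.62 × 1.41342 = SEK 3,336,552.64
SEK 3,336,552.64 × 0.131066 = SGD 437,308.61
Profit = SGD 437,308.61 − SGD 426,000.00

Profit: SGD 11,308.61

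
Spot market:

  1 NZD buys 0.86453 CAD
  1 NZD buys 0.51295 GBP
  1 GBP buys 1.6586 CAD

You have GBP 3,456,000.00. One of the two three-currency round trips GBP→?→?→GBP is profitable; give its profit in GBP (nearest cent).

Profit: GBP 55,859.29

Profitable loop is GBP → NZD → CAD → GBP:
GBP 3,456,000.00 ÷ 0.51295 = NZD 6,737,498.78
NZD 6,737,498.78 × 0.86453 = CAD 5,824,769.82
CAD 5,824,769.82 ÷ 1.6586 = GBP 3,511,859.29
Profit = GBP 3,511,859.29 − GBP 3,456,000.00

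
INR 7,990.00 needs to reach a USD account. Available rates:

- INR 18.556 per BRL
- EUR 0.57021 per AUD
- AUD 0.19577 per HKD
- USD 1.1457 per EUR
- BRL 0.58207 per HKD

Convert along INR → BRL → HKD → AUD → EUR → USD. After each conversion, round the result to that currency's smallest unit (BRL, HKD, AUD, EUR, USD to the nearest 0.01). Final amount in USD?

INR 7,990.00 ÷ 18.556 = BRL 430.59
BRL 430.59 ÷ 0.58207 = HKD 739.76
HKD 739.76 × 0.19577 = AUD 144.82
AUD 144.82 × 0.57021 = EUR 82.58
EUR 82.58 × 1.1457 = USD 94.61

USD 94.61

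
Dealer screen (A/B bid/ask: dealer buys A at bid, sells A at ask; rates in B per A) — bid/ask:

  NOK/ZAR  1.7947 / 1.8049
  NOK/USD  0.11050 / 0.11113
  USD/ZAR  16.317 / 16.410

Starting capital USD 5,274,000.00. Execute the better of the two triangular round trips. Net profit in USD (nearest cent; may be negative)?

Best loop USD → ZAR → NOK → USD:
USD 5,274,000.00 × 16.317 (sell USD at bid) = ZAR 86,055,858.00
ZAR 86,055,858.00 ÷ 1.8049 (buy NOK at ask) = NOK 47,679,017.12
NOK 47,679,017.12 × 0.11050 (sell NOK at bid) = USD 5,268,531.39

Net result: USD -5,468.61 (no profitable arbitrage after spreads)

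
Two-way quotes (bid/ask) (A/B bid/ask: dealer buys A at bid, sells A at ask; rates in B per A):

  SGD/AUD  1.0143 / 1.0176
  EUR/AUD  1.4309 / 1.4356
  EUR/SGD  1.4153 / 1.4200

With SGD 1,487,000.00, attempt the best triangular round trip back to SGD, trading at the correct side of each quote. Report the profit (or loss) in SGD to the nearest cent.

Best loop SGD → AUD → EUR → SGD:
SGD 1,487,000.00 × 1.0143 (sell SGD at bid) = AUD 1,508,264.10
AUD 1,508,264.10 ÷ 1.4356 (buy EUR at ask) = EUR 1,050,615.84
EUR 1,050,615.84 × 1.4153 (sell EUR at bid) = SGD 1,486,936.60

Net result: SGD -63.40 (no profitable arbitrage after spreads)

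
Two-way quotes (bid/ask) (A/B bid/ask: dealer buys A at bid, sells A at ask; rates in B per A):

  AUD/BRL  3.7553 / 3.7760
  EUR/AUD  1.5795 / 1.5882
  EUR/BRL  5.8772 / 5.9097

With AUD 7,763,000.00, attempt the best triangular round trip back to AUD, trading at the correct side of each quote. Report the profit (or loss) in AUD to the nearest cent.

Net profit: AUD 28,631.75

Best loop AUD → BRL → EUR → AUD:
AUD 7,763,000.00 × 3.7553 (sell AUD at bid) = BRL 29,152,393.90
BRL 29,152,393.90 ÷ 5.9097 (buy EUR at ask) = EUR 4,932,973.57
EUR 4,932,973.57 × 1.5795 (sell EUR at bid) = AUD 7,791,631.75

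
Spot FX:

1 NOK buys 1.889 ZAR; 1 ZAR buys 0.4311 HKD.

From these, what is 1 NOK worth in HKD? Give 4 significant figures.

1 NOK × 1.889 = 1.889 ZAR
1.889 ZAR × 0.4311 = 0.814348 HKD

NOK/HKD = 0.8143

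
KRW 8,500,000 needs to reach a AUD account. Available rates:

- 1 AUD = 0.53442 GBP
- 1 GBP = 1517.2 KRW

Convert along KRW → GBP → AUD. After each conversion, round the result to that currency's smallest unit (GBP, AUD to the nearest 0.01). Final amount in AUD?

AUD 10,483.20

KRW 8,500,000 ÷ 1517.2 = GBP 5,602.43
GBP 5,602.43 ÷ 0.53442 = AUD 10,483.20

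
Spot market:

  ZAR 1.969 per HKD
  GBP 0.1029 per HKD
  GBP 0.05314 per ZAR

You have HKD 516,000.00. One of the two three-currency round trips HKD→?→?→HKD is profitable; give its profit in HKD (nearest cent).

Profitable loop is HKD → ZAR → GBP → HKD:
HKD 516,000.00 × 1.969 = ZAR 1,016,004.00
ZAR 1,016,004.00 × 0.05314 = GBP 53,990.45
GBP 53,990.45 ÷ 0.1029 = HKD 524,688.56
Profit = HKD 524,688.56 − HKD 516,000.00

Profit: HKD 8,688.56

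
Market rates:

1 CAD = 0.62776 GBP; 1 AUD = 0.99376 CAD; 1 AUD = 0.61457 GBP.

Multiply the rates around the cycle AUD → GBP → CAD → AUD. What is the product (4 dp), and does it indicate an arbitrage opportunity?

Around AUD → GBP → CAD → AUD: 1 × 0.61457 ÷ 0.62776 ÷ 0.99376 = 0.985136
Product < 1; profitable direction is AUD → CAD → GBP → AUD.

0.9851 (arbitrage exists)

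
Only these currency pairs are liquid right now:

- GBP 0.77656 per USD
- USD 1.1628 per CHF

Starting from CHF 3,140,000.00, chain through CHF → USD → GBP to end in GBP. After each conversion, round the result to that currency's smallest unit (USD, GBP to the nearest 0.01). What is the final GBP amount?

GBP 2,835,369.66

CHF 3,140,000.00 × 1.1628 = USD 3,651,192.00
USD 3,651,192.00 × 0.77656 = GBP 2,835,369.66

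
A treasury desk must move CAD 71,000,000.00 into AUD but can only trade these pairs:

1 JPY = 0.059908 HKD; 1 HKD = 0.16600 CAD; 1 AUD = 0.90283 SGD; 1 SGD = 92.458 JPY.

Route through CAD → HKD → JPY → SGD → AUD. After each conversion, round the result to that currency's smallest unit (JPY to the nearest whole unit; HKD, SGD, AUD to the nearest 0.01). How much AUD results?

CAD 71,000,000.00 ÷ 0.16600 = HKD 427,710,843.37
HKD 427,710,843.37 ÷ 0.059908 = JPY 7,139,461,230
JPY 7,139,461,230 ÷ 92.458 = SGD 77,218,425.99
SGD 77,218,425.99 ÷ 0.90283 = AUD 85,529,308.94

AUD 85,529,308.94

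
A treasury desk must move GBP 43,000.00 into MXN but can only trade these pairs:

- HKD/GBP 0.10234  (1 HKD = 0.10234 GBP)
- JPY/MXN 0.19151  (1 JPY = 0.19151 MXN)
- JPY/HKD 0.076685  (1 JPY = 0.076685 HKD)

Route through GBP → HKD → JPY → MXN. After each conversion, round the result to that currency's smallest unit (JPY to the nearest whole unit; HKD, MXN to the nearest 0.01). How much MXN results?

GBP 43,000.00 ÷ 0.10234 = HKD 420,168.07
HKD 420,168.07 ÷ 0.076685 = JPY 5,479,143
JPY 5,479,143 × 0.19151 = MXN 1,049,310.68

MXN 1,049,310.68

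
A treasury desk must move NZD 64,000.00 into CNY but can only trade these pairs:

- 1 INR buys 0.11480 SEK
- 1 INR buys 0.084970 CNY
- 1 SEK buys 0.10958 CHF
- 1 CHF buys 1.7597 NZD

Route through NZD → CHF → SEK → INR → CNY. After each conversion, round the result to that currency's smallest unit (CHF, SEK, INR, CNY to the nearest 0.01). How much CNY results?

CNY 245,659.65

NZD 64,000.00 ÷ 1.7597 = CHF 36,369.84
CHF 36,369.84 ÷ 0.10958 = SEK 331,902.17
SEK 331,902.17 ÷ 0.11480 = INR 2,891,133.89
INR 2,891,133.89 × 0.084970 = CNY 245,659.65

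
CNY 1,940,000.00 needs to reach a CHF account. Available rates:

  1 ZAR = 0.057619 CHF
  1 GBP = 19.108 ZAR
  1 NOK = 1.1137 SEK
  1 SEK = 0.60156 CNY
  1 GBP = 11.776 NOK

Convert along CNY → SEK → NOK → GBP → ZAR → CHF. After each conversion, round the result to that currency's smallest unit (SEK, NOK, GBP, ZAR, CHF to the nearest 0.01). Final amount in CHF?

CHF 270,730.83

CNY 1,940,000.00 ÷ 0.60156 = SEK 3,224,948.47
SEK 3,224,948.47 ÷ 1.1137 = NOK 2,895,706.63
NOK 2,895,706.63 ÷ 11.776 = GBP 245,899.00
GBP 245,899.00 × 19.108 = ZAR 4,698,638.09
ZAR 4,698,638.09 × 0.057619 = CHF 270,730.83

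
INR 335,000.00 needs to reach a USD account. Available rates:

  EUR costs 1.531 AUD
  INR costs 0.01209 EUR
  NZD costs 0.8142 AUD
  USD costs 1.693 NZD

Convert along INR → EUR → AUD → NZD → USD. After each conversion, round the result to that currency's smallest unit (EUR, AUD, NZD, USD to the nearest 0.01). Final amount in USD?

USD 4,498.40

INR 335,000.00 × 0.01209 = EUR 4,050.15
EUR 4,050.15 × 1.531 = AUD 6,200.78
AUD 6,200.78 ÷ 0.8142 = NZD 7,615.79
NZD 7,615.79 ÷ 1.693 = USD 4,498.40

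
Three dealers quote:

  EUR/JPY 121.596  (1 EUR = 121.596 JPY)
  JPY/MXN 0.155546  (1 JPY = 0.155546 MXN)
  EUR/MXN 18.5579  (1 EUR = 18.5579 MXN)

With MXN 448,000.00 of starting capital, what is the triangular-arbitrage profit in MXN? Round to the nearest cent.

Profit: MXN 8,590.97

Profitable loop is MXN → EUR → JPY → MXN:
MXN 448,000.00 ÷ 18.5579 = EUR 24,140.66
EUR 24,140.66 × 121.596 = JPY 2,935,408
JPY 2,935,408 × 0.155546 = MXN 456,590.97
Profit = MXN 456,590.97 − MXN 448,000.00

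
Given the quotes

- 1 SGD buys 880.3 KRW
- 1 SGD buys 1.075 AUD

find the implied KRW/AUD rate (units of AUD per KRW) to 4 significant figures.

1 KRW ÷ 880.3 = 0.00113598 SGD
0.00113598 SGD × 1.075 = 0.00122117 AUD

KRW/AUD = 0.001221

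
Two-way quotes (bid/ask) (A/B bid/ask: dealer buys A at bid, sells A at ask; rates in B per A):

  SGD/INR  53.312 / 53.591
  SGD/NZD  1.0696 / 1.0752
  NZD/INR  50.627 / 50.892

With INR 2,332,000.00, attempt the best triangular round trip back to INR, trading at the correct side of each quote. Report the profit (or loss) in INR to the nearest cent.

Net profit: INR 24,352.57

Best loop INR → SGD → NZD → INR:
INR 2,332,000.00 ÷ 53.591 (buy SGD at ask) = SGD 43,514.77
SGD 43,514.77 × 1.0696 (sell SGD at bid) = NZD 46,543.40
NZD 46,543.40 × 50.627 (sell NZD at bid) = INR 2,356,352.57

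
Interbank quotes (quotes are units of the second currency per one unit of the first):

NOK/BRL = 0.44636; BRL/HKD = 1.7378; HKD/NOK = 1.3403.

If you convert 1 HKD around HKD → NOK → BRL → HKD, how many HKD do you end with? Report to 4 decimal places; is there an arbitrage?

1.0396 (arbitrage exists)

Around HKD → NOK → BRL → HKD: 1 × 1.3403 × 0.44636 × 1.7378 = 1.039650
Product > 1; profitable direction is HKD → NOK → BRL → HKD.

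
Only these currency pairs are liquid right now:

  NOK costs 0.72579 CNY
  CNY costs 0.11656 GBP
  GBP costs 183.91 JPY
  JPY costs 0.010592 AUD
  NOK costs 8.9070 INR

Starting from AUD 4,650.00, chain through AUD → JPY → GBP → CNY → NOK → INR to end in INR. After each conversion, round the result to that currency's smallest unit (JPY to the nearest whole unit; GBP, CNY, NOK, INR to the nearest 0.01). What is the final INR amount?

AUD 4,650.00 ÷ 0.010592 = JPY 439,011
JPY 439,011 ÷ 183.91 = GBP 2,387.10
GBP 2,387.10 ÷ 0.11656 = CNY 20,479.58
CNY 20,479.58 ÷ 0.72579 = NOK 28,216.95
NOK 28,216.95 × 8.9070 = INR 251,328.37

INR 251,328.37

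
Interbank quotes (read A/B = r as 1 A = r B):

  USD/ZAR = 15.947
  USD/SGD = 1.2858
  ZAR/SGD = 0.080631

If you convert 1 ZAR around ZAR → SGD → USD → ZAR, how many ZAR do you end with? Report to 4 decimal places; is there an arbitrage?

Around ZAR → SGD → USD → ZAR: 1 × 0.080631 ÷ 1.2858 × 15.947 = 1.000018
Product ≈ 1 (deviation 0.002%, within rounding noise).

1.0000 (no arbitrage)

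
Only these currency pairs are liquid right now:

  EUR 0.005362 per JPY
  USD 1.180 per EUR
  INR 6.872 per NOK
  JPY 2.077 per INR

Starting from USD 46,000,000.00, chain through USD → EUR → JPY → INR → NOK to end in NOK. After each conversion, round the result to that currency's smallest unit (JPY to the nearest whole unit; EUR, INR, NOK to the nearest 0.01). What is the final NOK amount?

USD 46,000,000.00 ÷ 1.180 = EUR 38,983,050.85
EUR 38,983,050.85 ÷ 0.005362 = JPY 7,270,244,470
JPY 7,270,244,470 ÷ 2.077 = INR 3,500,358,435.24
INR 3,500,358,435.24 ÷ 6.872 = NOK 509,365,313.63

NOK 509,365,313.63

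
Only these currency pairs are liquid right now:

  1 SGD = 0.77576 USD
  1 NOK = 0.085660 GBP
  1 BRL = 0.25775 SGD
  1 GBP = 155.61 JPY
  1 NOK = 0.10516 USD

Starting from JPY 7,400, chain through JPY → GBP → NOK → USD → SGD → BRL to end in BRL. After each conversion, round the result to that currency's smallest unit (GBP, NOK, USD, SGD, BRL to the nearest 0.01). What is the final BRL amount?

BRL 291.91

JPY 7,400 ÷ 155.61 = GBP 47.55
GBP 47.55 ÷ 0.085660 = NOK 555.10
NOK 555.10 × 0.10516 = USD 58.37
USD 58.37 ÷ 0.77576 = SGD 75.24
SGD 75.24 ÷ 0.25775 = BRL 291.91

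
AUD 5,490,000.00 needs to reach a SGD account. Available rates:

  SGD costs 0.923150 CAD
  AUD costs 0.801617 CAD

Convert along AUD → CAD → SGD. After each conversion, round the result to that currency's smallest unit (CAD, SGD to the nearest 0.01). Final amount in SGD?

AUD 5,490,000.00 × 0.801617 = CAD 4,400,877.33
CAD 4,400,877.33 ÷ 0.923150 = SGD 4,767,239.70

SGD 4,767,239.70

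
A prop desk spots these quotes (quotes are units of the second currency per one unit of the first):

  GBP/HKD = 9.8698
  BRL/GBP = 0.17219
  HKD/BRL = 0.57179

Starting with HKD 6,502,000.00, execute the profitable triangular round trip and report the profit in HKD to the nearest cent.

Profit: HKD 189,047.78

Profitable loop is HKD → GBP → BRL → HKD:
HKD 6,502,000.00 ÷ 9.8698 = GBP 658,777.28
GBP 658,777.28 ÷ 0.17219 = BRL 3,825,874.21
BRL 3,825,874.21 ÷ 0.57179 = HKD 6,691,047.78
Profit = HKD 6,691,047.78 − HKD 6,502,000.00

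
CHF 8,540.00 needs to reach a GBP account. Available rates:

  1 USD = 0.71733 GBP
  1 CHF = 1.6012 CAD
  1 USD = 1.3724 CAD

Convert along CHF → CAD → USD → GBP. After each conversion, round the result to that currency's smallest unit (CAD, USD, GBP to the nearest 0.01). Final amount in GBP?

CHF 8,540.00 × 1.6012 = CAD 13,674.25
CAD 13,674.25 ÷ 1.3724 = USD 9,963.75
USD 9,963.75 × 0.71733 = GBP 7,147.30

GBP 7,147.30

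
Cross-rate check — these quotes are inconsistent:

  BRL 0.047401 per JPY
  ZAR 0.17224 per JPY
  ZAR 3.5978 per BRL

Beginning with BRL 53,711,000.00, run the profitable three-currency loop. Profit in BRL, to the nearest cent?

Profitable loop is BRL → JPY → ZAR → BRL:
BRL 53,711,000.00 ÷ 0.047401 = JPY 1,133,119,554
JPY 1,133,119,554 × 0.17224 = ZAR 195,168,512.06
ZAR 195,168,512.06 ÷ 3.5978 = BRL 54,246,626.29
Profit = BRL 54,246,626.29 − BRL 53,711,000.00

Profit: BRL 535,626.29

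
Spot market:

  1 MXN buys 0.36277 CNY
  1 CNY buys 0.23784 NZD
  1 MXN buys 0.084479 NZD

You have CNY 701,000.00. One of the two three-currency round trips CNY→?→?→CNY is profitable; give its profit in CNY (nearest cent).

Profit: CNY 14,954.65

Profitable loop is CNY → NZD → MXN → CNY:
CNY 701,000.00 × 0.23784 = NZD 166,725.84
NZD 166,725.84 ÷ 0.084479 = MXN 1,973,577.34
MXN 1,973,577.34 × 0.36277 = CNY 715,954.65
Profit = CNY 715,954.65 − CNY 701,000.00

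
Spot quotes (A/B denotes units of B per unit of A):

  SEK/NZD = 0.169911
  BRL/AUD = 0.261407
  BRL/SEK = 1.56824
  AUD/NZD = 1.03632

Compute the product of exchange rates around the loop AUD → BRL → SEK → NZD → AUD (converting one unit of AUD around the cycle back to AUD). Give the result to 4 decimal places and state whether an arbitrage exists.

Around AUD → BRL → SEK → NZD → AUD: 1 ÷ 0.261407 × 1.56824 × 0.169911 ÷ 1.03632 = 0.983610
Product < 1; profitable direction is AUD → NZD → SEK → BRL → AUD.

0.9836 (arbitrage exists)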